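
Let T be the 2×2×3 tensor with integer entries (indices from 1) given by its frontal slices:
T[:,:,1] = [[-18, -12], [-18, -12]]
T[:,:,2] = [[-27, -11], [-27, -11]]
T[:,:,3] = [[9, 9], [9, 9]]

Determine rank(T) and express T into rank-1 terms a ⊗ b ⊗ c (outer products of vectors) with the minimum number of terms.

Lower bound: the mode-3 unfolding of T (rows indexed by k, columns by (i,j) = (1,1), (1,2), (2,1), (2,2)) is [[-18, -12, -18, -12], [-27, -11, -27, -11], [9, 9, 9, 9]].
There the 2×2 minor on rows k ∈ {1, 2}, columns (i,j) ∈ {(1,1), (1,2)} is det [[-18, -12], [-27, -11]] = -126 ≠ 0, so this unfolding has rank ≥ 2; CP rank is at least every unfolding rank, so rank(T) ≥ 2. (This is only a lower bound: in general the CP rank may exceed every unfolding rank, so we still need to exhibit 2 rank-1 terms summing to T.)
Upper bound — finding two terms. Every mode-1 slice of T is a multiple of one matrix: T[i,:,:] = a[i]·M with a = [1, 1] and M = [[-18, -27, 9], [-12, -11, 9]] (rows indexed by j, columns by k). So it suffices to write M as a sum of two rank-1 matrices.
Splitting M by its rows (j = 1, 2), M = [1, 0][-18, -27, 9]ᵀ + [0, 1][-12, -11, 9]ᵀ.
Hence T = [1, 1] ⊗ [1, 0] ⊗ [-18, -27, 9] + [1, 1] ⊗ [0, 1] ⊗ [-12, -11, 9], so rank(T) ≤ 2.
These bounds meet, so rank(T) = 2.

rank(T) = 2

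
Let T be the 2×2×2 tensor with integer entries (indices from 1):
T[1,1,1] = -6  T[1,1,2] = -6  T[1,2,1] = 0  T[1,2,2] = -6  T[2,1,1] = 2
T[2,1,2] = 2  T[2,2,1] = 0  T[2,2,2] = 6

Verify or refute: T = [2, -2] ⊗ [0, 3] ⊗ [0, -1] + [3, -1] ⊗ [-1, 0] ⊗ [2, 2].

Yes

Reconstruct entrywise from the claimed factors. For example, T[1,1,2] = -6 and Σₗ aₗ[1]bₗ[1]cₗ[2] = (2)·(0)·(-1) + (3)·(-1)·(2) = -6; checking all 8 entries, every one matches. The claim holds.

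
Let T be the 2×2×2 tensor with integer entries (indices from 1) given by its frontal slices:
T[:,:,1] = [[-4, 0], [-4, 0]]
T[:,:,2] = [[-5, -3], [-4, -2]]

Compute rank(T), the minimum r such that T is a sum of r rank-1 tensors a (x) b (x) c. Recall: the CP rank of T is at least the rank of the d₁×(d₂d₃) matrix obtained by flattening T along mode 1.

2

Lower bound: the mode-1 unfolding of T (rows indexed by i, columns by (j,k) = (1,1), (1,2), (2,1), (2,2)) is [[-4, -5, 0, -3], [-4, -4, 0, -2]].
There the 2×2 minor on rows i ∈ {1, 2}, columns (j,k) ∈ {(1,1), (1,2)} is det [[-4, -5], [-4, -4]] = -4 ≠ 0, so this unfolding has rank ≥ 2; CP rank is at least every unfolding rank, so rank(T) ≥ 2. (Flattening ranks never certify an upper bound on CP rank; for that we must actually write T with 2 rank-1 terms.)
Upper bound — finding two terms. Write S_k = T[:,:,k] for the frontal slices: S₁ = [[-4, 0], [-4, 0]], S₂ = [[-5, -3], [-4, -2]].
If T = a₁ (x) b₁ (x) c₁ + a₂ (x) b₂ (x) c₂ then each S_k = c₁[k]·a₁b₁ᵀ + c₂[k]·a₂b₂ᵀ. S₁ and S₂ are linearly independent, so a₁b₁ᵀ and a₂b₂ᵀ must span the same plane of matrices: they are the rank-1 matrices of the form x·S₁ + y·S₂.
det(x·S₁ + y·S₂) is −4·xy − 2·y² = (-2)·(y)(2·x + y), vanishing at (x:y) = (1:0) and (1:-2).
M₁ = S₁ = [[-4, 0], [-4, 0]] = (-4)·[1, 1][1, 0]ᵀ and M₂ = S₁ − 2·S₂ = [[6, 6], [4, 4]] = 2·[3, 2][1, 1]ᵀ, so take a₁ = [1, 1], b₁ = [1, 0], a₂ = [3, 2], b₂ = [1, 1].
Each slice is an integer combination of E₁ = a₁b₁ᵀ and E₂ = a₂b₂ᵀ: S₁ = −4·E₁, S₂ = −2·E₁ − E₂; reading off coefficients, c₁ = [-4, -2] and c₂ = [0, -1].
Hence T = [1, 1] (x) [1, 0] (x) [-4, -2] + [3, 2] (x) [1, 1] (x) [0, -1], so rank(T) ≤ 2.
These bounds meet, so rank(T) = 2.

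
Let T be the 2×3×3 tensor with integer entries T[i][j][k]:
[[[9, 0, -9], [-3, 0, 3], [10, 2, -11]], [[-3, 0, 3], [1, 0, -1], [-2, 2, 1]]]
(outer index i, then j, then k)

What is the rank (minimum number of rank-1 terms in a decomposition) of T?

2

Lower bound: the mode-3 unfolding of T (rows indexed by k, columns by (i,j) = (0,0), (0,1), (0,2), (1,0), (1,1), (1,2)) is [[9, -3, 10, -3, 1, -2], [0, 0, 2, 0, 0, 2], [-9, 3, -11, 3, -1, 1]].
There the 2×2 minor on rows k ∈ {0, 1}, columns (i,j) ∈ {(0,0), (0,2)} is det [[9, 10], [0, 2]] = 18 ≠ 0, so this unfolding has rank ≥ 2; CP rank is at least every unfolding rank, so rank(T) ≥ 2. (Unfolding ranks only ever bound the CP rank from below — rank(T) can be strictly larger than all of them — so the matching upper bound has to come from an explicit 2-term decomposition.)
Upper bound — finding two terms. Write S_k = T[:,:,k] for the frontal slices: S₀ = [[9, -3, 10], [-3, 1, -2]], S₁ = [[0, 0, 2], [0, 0, 2]], S₂ = [[-9, 3, -11], [3, -1, 1]].
If T = a₁ ⊗ b₁ ⊗ c₁ + a₂ ⊗ b₂ ⊗ c₂ then each S_k = c₁[k]·a₁b₁ᵀ + c₂[k]·a₂b₂ᵀ. S₀ and S₁ are linearly independent, so a₁b₁ᵀ and a₂b₂ᵀ must span the same plane of matrices: they are the rank-1 matrices of the form x·S₀ + y·S₁.
The 2×2 minor of x·S₀ + y·S₁ on rows {0,1}, columns {0,2} is 12·x² + 24·xy = 12·(x + 2·y)(x), vanishing at (x:y) = (2:-1) and (0:1).
M₁ = 2·S₀ − S₁ = [[18, -6, 18], [-6, 2, -6]] = 2·[3, -1][3, -1, 3]ᵀ and M₂ = S₁ = [[0, 0, 2], [0, 0, 2]] = 2·[1, 1][0, 0, 1]ᵀ, so take a₁ = [3, -1], b₁ = [3, -1, 3], a₂ = [1, 1], b₂ = [0, 0, 1].
Each slice is an integer combination of E₁ = a₁b₁ᵀ and E₂ = a₂b₂ᵀ: S₀ = E₁ + E₂, S₁ = 2·E₂, S₂ = −E₁ − 2·E₂; reading off coefficients, c₁ = [1, 0, -1] and c₂ = [1, 2, -2].
Hence T = [3, -1] ⊗ [3, -1, 3] ⊗ [1, 0, -1] + [1, 1] ⊗ [0, 0, 1] ⊗ [1, 2, -2], so rank(T) ≤ 2.
These bounds meet, so rank(T) = 2.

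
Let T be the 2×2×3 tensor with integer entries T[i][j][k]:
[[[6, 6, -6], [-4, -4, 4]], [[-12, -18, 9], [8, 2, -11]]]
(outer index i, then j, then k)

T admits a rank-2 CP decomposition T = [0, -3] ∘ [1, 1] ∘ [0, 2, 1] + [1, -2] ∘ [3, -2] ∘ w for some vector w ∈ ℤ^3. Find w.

Subtract the known terms from T to get the rank-1 residual R = [1, -2] ∘ [3, -2] ∘ w, so R[i,j,k] = a[i]·b[j]·w[k]. Pick indices with nonzero a[0]·b[0] = (1)·(3) = 3. Only the fibre through (0,0,·) is needed: R[0,0,:] = T[0,0,:] − Σₗ aₗ[0]bₗ[0]cₗ = [6, 6, -6] − (0)·(1)·[0, 2, 1] = [6, 6, -6]. Then w[k] = R[0,0,k] / 3 for each k, giving w = [6, 6, -6] / 3 = [2, 2, -2].

w = [2, 2, -2]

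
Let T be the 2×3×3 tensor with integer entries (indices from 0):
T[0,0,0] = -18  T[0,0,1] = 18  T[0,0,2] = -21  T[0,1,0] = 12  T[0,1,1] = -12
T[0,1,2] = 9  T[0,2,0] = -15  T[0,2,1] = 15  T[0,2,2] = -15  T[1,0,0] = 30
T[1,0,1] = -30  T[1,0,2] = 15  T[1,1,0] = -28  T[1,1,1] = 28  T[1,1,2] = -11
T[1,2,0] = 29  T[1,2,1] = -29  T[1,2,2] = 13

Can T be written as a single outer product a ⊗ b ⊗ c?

The mode-3 unfolding of T (rows indexed by k, columns by (i,j) = (0,0), (0,1), (0,2), (1,0), (1,1), (1,2)) is [[-18, 12, -15, 30, -28, 29], [18, -12, 15, -30, 28, -29], [-21, 9, -15, 15, -11, 13]].
There the 2×2 minor on rows k ∈ {0, 2}, columns (i,j) ∈ {(0,0), (0,1)} is det [[-18, 12], [-21, 9]] = 90 ≠ 0, so this unfolding has rank ≥ 2; CP rank is at least every unfolding rank, so rank(T) ≥ 2.
In particular rank(T) ≥ 2 > 1, so T is not rank-1.

No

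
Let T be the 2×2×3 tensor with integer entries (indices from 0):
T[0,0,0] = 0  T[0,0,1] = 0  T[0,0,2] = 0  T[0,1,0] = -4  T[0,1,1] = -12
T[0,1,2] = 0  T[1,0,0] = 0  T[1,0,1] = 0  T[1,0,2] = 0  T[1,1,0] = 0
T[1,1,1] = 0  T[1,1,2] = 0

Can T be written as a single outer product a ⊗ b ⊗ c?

If T = a ⊗ b ⊗ c then every fibre of T is a multiple of the corresponding factor, so read the factors off the fibres through the nonzero entry T[0,1,0] = -4.
The mode-1 fibre T[:,1,0] = [-4, 0] gives a = (1, 0) (primitive direction); the mode-2 fibre T[0,:,0] = [0, -4] gives b = (0, 1); then c[k] = T[0,1,k] / (a[0]·b[1]) = [-4, -12, 0] / 1 = (-4, -12, 0).
Expanding (1, 0) ⊗ (0, 1) ⊗ (-4, -12, 0) reproduces all 12 entries of T, so T = (1, 0) ⊗ (0, 1) ⊗ (-4, -12, 0) and rank(T) ≤ 1.
Equivalently every frontal slice T[:,:,k] is c[k] times the rank-1 matrix (1, 0) ⊗ (0, 1). So T has rank 1 (it is nonzero).

Yes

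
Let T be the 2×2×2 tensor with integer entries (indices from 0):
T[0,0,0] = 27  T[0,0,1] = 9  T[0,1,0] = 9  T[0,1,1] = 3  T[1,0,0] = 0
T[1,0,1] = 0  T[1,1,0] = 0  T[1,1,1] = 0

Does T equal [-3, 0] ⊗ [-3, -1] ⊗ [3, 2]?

Reconstruct entry (0,0,1) from the claimed factors: Σₗ aₗ[0]bₗ[0]cₗ[1] = (-3)·(-3)·(2) = 18, but T[0,0,1] = 9. The claim is false.

No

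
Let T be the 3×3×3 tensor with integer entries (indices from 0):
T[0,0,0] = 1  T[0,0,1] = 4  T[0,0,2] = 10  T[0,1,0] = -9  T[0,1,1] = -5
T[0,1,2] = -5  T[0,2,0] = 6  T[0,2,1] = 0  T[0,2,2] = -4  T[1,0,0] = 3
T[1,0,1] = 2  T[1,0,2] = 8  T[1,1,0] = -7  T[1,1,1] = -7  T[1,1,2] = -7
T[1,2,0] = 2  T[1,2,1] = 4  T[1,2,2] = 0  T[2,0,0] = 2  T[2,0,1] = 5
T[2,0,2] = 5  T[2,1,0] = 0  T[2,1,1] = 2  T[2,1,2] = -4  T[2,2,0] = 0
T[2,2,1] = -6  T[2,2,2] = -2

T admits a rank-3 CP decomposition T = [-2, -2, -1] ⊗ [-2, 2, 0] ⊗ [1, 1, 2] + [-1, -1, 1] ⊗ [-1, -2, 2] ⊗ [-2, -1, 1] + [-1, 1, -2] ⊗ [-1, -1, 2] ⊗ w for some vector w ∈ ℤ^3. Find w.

Subtract the known terms from T to get the rank-1 residual R = [-1, 1, -2] ⊗ [-1, -1, 2] ⊗ w, so R[i,j,k] = a[i]·b[j]·w[k]. Pick indices with nonzero a[0]·b[0] = (-1)·(-1) = 1. Only the fibre through (0,0,·) is needed: R[0,0,:] = T[0,0,:] − Σₗ aₗ[0]bₗ[0]cₗ = [1, 4, 10] − (-2)·(-2)·[1, 1, 2] − (-1)·(-1)·[-2, -1, 1] = [-1, 1, 1]. Then w[k] = R[0,0,k] / 1 for each k, giving w = [-1, 1, 1] / 1 = [-1, 1, 1].

w = [-1, 1, 1]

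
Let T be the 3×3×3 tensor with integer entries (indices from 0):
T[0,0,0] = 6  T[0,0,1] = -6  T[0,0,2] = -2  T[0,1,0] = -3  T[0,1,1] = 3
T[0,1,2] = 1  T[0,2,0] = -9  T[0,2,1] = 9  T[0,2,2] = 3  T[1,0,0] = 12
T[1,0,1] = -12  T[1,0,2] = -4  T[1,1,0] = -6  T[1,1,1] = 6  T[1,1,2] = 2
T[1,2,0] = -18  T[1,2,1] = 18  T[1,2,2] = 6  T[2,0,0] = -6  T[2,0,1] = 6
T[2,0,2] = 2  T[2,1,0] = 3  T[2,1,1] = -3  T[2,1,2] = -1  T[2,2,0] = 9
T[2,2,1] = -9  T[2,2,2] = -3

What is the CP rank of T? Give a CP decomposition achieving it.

rank(T) = 1

Lower bound: T ≠ 0 (e.g. T[0,0,0] = 6), so rank(T) ≥ 1.
Upper bound: if T = a ⊗ b ⊗ c then every fibre of T is a multiple of the corresponding factor, so read the factors off the fibres through the nonzero entry T[0,0,0] = 6.
The mode-1 fibre T[:,0,0] = [6, 12, -6] gives a = (1, 2, -1) (primitive direction); the mode-2 fibre T[0,:,0] = [6, -3, -9] gives b = (2, -1, -3); then c[k] = T[0,0,k] / (a[0]·b[0]) = [6, -6, -2] / 2 = (3, -3, -1).
Expanding (1, 2, -1) ⊗ (2, -1, -3) ⊗ (3, -3, -1) reproduces all 27 entries of T, so T = (1, 2, -1) ⊗ (2, -1, -3) ⊗ (3, -3, -1) and rank(T) ≤ 1.
These bounds meet, so rank(T) = 1.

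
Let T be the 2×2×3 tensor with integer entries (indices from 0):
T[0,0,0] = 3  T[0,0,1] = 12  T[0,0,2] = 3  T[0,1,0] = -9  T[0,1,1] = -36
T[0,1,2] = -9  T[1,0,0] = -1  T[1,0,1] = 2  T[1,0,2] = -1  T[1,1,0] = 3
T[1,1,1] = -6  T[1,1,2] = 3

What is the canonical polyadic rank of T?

2

Lower bound: in the mode-3 unfolding of T (rows indexed by k, columns by (i,j)) the 2×2 minor on rows k ∈ {0, 1}, columns (i,j) ∈ {(0,0), (1,0)} is det [[3, -1], [12, 2]] = 18 ≠ 0, so that unfolding has rank ≥ 2 and hence rank(T) ≥ 2 (CP rank is at least every unfolding rank, though it can be larger).
Upper bound: T[:,j,:] = b[j]·M for every slice, with b = [1, -3] and M = [[3, 12, 3], [-1, 2, -1]] (rows i, columns k).
Splitting M by its rows (i = 0, 1), M = [1, 0][3, 12, 3]ᵀ + [0, 1][-1, 2, -1]ᵀ.
Hence T = [1, 0] (x) [1, -3] (x) [3, 12, 3] + [0, 1] (x) [1, -3] (x) [-1, 2, -1], so rank(T) ≤ 2.
These bounds meet, so rank(T) = 2.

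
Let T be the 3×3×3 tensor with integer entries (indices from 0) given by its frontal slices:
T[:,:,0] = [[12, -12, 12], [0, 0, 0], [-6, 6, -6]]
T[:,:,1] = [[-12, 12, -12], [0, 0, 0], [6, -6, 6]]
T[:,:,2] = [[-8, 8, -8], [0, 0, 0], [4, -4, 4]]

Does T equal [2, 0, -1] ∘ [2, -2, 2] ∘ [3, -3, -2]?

Yes

Reconstruct entrywise from the claimed factors. For example, T[0,2,0] = 12 and Σₗ aₗ[0]bₗ[2]cₗ[0] = (2)·(2)·(3) = 12; checking all 27 entries, every one matches. The claim holds.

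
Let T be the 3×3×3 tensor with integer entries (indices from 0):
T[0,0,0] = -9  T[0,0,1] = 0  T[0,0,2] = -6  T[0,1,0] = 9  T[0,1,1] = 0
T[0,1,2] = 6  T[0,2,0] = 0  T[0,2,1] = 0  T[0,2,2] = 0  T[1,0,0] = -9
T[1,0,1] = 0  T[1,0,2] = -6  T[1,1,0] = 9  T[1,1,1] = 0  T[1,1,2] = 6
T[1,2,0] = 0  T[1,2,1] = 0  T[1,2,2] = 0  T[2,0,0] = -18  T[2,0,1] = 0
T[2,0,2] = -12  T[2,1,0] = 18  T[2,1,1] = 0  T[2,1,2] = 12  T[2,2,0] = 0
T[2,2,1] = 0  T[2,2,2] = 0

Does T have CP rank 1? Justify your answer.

Yes

The mode-1 fibre T[:,0,0] = [-9, -9, -18] gives a = [1, 1, 2] (primitive direction); the mode-2 fibre T[0,:,0] = [-9, 9, 0] gives b = [1, -1, 0]; then c[k] = T[0,0,k] / (a[0]·b[0]) = [-9, 0, -6] / 1 = [-9, 0, -6].
Expanding [1, 1, 2] ⊗ [1, -1, 0] ⊗ [-9, 0, -6] reproduces all 27 entries of T, so T = [1, 1, 2] ⊗ [1, -1, 0] ⊗ [-9, 0, -6] and rank(T) ≤ 1.
Equivalently every frontal slice T[:,:,k] is c[k] times the rank-1 matrix [1, 1, 2] ⊗ [1, -1, 0]. So T has rank 1 (it is nonzero).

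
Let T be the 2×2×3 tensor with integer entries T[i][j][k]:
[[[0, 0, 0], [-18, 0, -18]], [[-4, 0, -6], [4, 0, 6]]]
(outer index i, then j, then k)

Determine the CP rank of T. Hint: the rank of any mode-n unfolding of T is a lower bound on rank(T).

2

Lower bound: the mode-2 unfolding of T (rows indexed by j, columns by (i,k) = (0,0), (0,1), (0,2), (1,0), (1,1), (1,2)) is [[0, 0, 0, -4, 0, -6], [-18, 0, -18, 4, 0, 6]].
There the 2×2 minor on rows j ∈ {0, 1}, columns (i,k) ∈ {(0,0), (1,0)} is det [[0, -4], [-18, 4]] = -72 ≠ 0, so this unfolding has rank ≥ 2; CP rank is at least every unfolding rank, so rank(T) ≥ 2. (Unfolding ranks only ever bound the CP rank from below — rank(T) can be strictly larger than all of them — so the matching upper bound has to come from an explicit 2-term decomposition.)
Upper bound — finding two terms. Write S_k = T[:,:,k] for the frontal slices: S₀ = [[0, -18], [-4, 4]], S₁ = [[0, 0], [0, 0]], S₂ = [[0, -18], [-6, 6]].
If T = a₁ ⊗ b₁ ⊗ c₁ + a₂ ⊗ b₂ ⊗ c₂ then each S_k = c₁[k]·a₁b₁ᵀ + c₂[k]·a₂b₂ᵀ. S₀ and S₂ are linearly independent, so a₁b₁ᵀ and a₂b₂ᵀ must span the same plane of matrices: they are the rank-1 matrices of the form x·S₀ + y·S₂.
det(x·S₀ + y·S₂) is −72·x² − 180·xy − 108·y² = (-36)·(2·x + 3·y)(x + y), vanishing at (x:y) = (3:-2) and (1:-1).
M₁ = 3·S₀ − 2·S₂ = [[0, -18], [0, 0]] = (-18)·(1, 0)(0, 1)ᵀ and M₂ = S₀ − S₂ = [[0, 0], [2, -2]] = 2·(0, 1)(1, -1)ᵀ, so take a₁ = (1, 0), b₁ = (0, 1), a₂ = (0, 1), b₂ = (1, -1).
Each slice is an integer combination of E₁ = a₁b₁ᵀ and E₂ = a₂b₂ᵀ: S₀ = −18·E₁ − 4·E₂, S₁ = 0, S₂ = −18·E₁ − 6·E₂; reading off coefficients, c₁ = (-18, 0, -18) and c₂ = (-4, 0, -6).
Hence T = (1, 0) ⊗ (0, 1) ⊗ (-18, 0, -18) + (0, 1) ⊗ (1, -1) ⊗ (-4, 0, -6), so rank(T) ≤ 2.
These bounds meet, so rank(T) = 2.
Check entry T[0,1,2] = -18: (1)·(1)·(-18) + (0)·(-1)·(-6) = -18.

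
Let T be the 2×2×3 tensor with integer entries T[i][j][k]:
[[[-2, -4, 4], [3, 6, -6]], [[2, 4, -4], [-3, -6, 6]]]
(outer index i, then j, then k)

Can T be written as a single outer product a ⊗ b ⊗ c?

If T = a ⊗ b ⊗ c then every fibre of T is a multiple of the corresponding factor, so read the factors off the fibres through the nonzero entry T[0,0,0] = -2.
The mode-1 fibre T[:,0,0] = [-2, 2] gives a = [1, -1] (primitive direction); the mode-2 fibre T[0,:,0] = [-2, 3] gives b = [2, -3]; then c[k] = T[0,0,k] / (a[0]·b[0]) = [-2, -4, 4] / 2 = [-1, -2, 2].
Expanding [1, -1] ⊗ [2, -3] ⊗ [-1, -2, 2] reproduces all 12 entries of T, so T = [1, -1] ⊗ [2, -3] ⊗ [-1, -2, 2] and rank(T) ≤ 1.
Equivalently every frontal slice T[:,:,k] is c[k] times the rank-1 matrix [1, -1] ⊗ [2, -3]. So T has rank 1 (it is nonzero).

Yes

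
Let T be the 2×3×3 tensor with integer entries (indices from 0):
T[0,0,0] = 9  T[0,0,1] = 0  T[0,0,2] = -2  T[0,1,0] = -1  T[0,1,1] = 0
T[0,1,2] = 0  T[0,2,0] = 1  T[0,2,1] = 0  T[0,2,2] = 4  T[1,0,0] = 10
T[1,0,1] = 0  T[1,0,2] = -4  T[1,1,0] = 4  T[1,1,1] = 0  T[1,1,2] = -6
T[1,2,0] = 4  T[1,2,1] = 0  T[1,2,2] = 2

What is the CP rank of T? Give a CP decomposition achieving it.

rank(T) = 3

Lower bound: the mode-2 unfolding of T (rows indexed by j, columns by (i,k) = (0,0), (0,1), (0,2), (1,0), (1,1), (1,2)) is [[9, 0, -2, 10, 0, -4], [-1, 0, 0, 4, 0, -6], [1, 0, 4, 4, 0, 2]].
There the 3×3 minor on rows j ∈ {0, 1, 2}, columns (i,k) ∈ {(0,0), (0,2), (1,0)} is det [[9, -2, 10], [-1, 0, 4], [1, 4, 4]] = -200 ≠ 0, so this unfolding has rank ≥ 3; CP rank is at least every unfolding rank, so rank(T) ≥ 3. (Flattening ranks never certify an upper bound on CP rank; for that we must actually write T with 3 rank-1 terms.)
Upper bound: T is a sum of 3 rank-1 terms, T = [1, -1] ⊗ [0, 1, 1] ⊗ [-2, 0, 2] + [1, 1] ⊗ [2, 0, 1] ⊗ [4, 0, 0] + [1, 2] ⊗ [1, 1, -1] ⊗ [1, 0, -2] (one valid choice — decompositions are not unique — normalised so each a, b is primitive with positive first nonzero entry; check it by expanding all entries), so rank(T) ≤ 3.
These bounds meet, so rank(T) = 3.
Check entry T[0,1,1] = 0: (1)·(1)·(0) + (1)·(0)·(0) + (1)·(1)·(0) = 0.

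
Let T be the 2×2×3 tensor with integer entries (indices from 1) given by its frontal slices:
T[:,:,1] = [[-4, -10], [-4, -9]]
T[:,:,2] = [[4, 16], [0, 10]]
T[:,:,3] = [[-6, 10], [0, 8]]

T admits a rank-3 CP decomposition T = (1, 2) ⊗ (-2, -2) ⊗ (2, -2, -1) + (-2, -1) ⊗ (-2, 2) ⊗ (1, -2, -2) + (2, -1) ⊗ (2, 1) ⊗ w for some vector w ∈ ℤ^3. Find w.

Subtract the known terms from T to get the rank-1 residual R = (2, -1) ⊗ (2, 1) ⊗ w, so R[i,j,k] = a[i]·b[j]·w[k]. Pick indices with nonzero a[1]·b[1] = (2)·(2) = 4. Only the fibre through (1,1,·) is needed: R[1,1,:] = T[1,1,:] − Σₗ aₗ[1]bₗ[1]cₗ = [-4, 4, -6] − (1)·(-2)·(2, -2, -1) − (-2)·(-2)·(1, -2, -2) = [-4, 8, 0]. Then w[k] = R[1,1,k] / 4 for each k, giving w = [-4, 8, 0] / 4 = (-1, 2, 0).

w = (-1, 2, 0)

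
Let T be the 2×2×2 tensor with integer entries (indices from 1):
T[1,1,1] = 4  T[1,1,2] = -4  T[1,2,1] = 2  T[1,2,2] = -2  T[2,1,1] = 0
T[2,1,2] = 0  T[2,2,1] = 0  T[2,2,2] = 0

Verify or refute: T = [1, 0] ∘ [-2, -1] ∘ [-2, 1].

No

Reconstruct entry (1,1,2) from the claimed factors: Σₗ aₗ[1]bₗ[1]cₗ[2] = (1)·(-2)·(1) = -2, but T[1,1,2] = -4. The claim is false.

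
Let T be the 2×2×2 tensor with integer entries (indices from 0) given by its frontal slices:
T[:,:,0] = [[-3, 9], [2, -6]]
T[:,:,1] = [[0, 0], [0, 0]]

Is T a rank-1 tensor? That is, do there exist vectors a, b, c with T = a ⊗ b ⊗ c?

If T = a ⊗ b ⊗ c then every fibre of T is a multiple of the corresponding factor, so read the factors off the fibres through the nonzero entry T[0,0,0] = -3.
The mode-1 fibre T[:,0,0] = [-3, 2] gives a = [3, -2] (primitive direction); the mode-2 fibre T[0,:,0] = [-3, 9] gives b = [1, -3]; then c[k] = T[0,0,k] / (a[0]·b[0]) = [-3, 0] / 3 = [-1, 0].
Expanding [3, -2] ⊗ [1, -3] ⊗ [-1, 0] reproduces all 8 entries of T, so T = [3, -2] ⊗ [1, -3] ⊗ [-1, 0] and rank(T) ≤ 1.
Equivalently every frontal slice T[:,:,k] is c[k] times the rank-1 matrix [3, -2] ⊗ [1, -3]. So T has rank 1 (it is nonzero).

Yes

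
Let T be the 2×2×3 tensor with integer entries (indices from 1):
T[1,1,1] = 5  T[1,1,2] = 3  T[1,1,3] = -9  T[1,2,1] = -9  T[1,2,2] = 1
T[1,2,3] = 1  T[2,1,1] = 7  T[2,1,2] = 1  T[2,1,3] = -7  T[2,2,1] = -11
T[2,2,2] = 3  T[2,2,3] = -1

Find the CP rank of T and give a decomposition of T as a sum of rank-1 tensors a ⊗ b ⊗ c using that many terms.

rank(T) = 3

Lower bound: the mode-3 unfolding of T (rows indexed by k, columns by (i,j) = (1,1), (1,2), (2,1), (2,2)) is [[5, -9, 7, -11], [3, 1, 1, 3], [-9, 1, -7, -1]].
There the 3×3 minor on rows k ∈ {1, 2, 3}, columns (i,j) ∈ {(1,1), (1,2), (2,1)} is det [[5, -9, 7], [3, 1, 1], [-9, 1, -7]] = -64 ≠ 0, so this unfolding has rank ≥ 3; CP rank is at least every unfolding rank, so rank(T) ≥ 3. (Unfolding ranks only ever bound the CP rank from below — rank(T) can be strictly larger than all of them — so the matching upper bound has to come from an explicit 3-term decomposition.)
Upper bound: T is a sum of 3 rank-1 terms, T = [1, -1] ⊗ [1, -1] ⊗ [-1, 1, -1] + [1, 1] ⊗ [1, -1] ⊗ [8, 0, -4] + [1, 1] ⊗ [1, 1] ⊗ [-2, 2, -4] (written with every a and b primitive with positive leading entry and the scale carried by c; CP decompositions are not unique, and this one is verified by expanding entrywise), so rank(T) ≤ 3.
These bounds meet, so rank(T) = 3.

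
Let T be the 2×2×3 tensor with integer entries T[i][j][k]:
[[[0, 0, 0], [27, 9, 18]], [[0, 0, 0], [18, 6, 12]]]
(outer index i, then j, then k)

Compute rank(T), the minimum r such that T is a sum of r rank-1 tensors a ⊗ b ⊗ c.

Lower bound: T ≠ 0 (e.g. T[0,1,0] = 27), so rank(T) ≥ 1.
Upper bound: if T = a ⊗ b ⊗ c then every fibre of T is a multiple of the corresponding factor, so read the factors off the fibres through the nonzero entry T[0,1,0] = 27.
The mode-1 fibre T[:,1,0] = [27, 18] gives a = [3, 2] (primitive direction); the mode-2 fibre T[0,:,0] = [0, 27] gives b = [0, 1]; then c[k] = T[0,1,k] / (a[0]·b[1]) = [27, 9, 18] / 3 = [9, 3, 6].
Expanding [3, 2] ⊗ [0, 1] ⊗ [9, 3, 6] reproduces all 12 entries of T, so T = [3, 2] ⊗ [0, 1] ⊗ [9, 3, 6] and rank(T) ≤ 1.
These bounds meet, so rank(T) = 1.

1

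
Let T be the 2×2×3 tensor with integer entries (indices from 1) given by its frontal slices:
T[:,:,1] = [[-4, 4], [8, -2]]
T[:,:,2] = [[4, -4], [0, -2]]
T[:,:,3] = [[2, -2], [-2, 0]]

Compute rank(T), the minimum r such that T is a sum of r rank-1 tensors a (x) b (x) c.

2

Lower bound: the mode-3 unfolding of T (rows indexed by k, columns by (i,j) = (1,1), (1,2), (2,1), (2,2)) is [[-4, 4, 8, -2], [4, -4, 0, -2], [2, -2, -2, 0]].
There the 2×2 minor on rows k ∈ {1, 2}, columns (i,j) ∈ {(1,1), (2,1)} is det [[-4, 8], [4, 0]] = -32 ≠ 0, so this unfolding has rank ≥ 2; CP rank is at least every unfolding rank, so rank(T) ≥ 2. (Unfolding ranks only ever bound the CP rank from below — rank(T) can be strictly larger than all of them — so the matching upper bound has to come from an explicit 2-term decomposition.)
Upper bound — finding two terms. Write S_k = T[:,:,k] for the frontal slices: S₁ = [[-4, 4], [8, -2]], S₂ = [[4, -4], [0, -2]], S₃ = [[2, -2], [-2, 0]].
If T = a₁ (x) b₁ (x) c₁ + a₂ (x) b₂ (x) c₂ then each S_k = c₁[k]·a₁b₁ᵀ + c₂[k]·a₂b₂ᵀ. S₁ and S₂ are linearly independent, so a₁b₁ᵀ and a₂b₂ᵀ must span the same plane of matrices: they are the rank-1 matrices of the form x·S₁ + y·S₂.
det(x·S₁ + y·S₂) is −24·x² + 32·xy − 8·y² = (-8)·(3·x − y)(x − y), vanishing at (x:y) = (1:3) and (1:1).
M₁ = S₁ + 3·S₂ = [[8, -8], [8, -8]] = 8·[1, 1][1, -1]ᵀ and M₂ = S₁ + S₂ = [[0, 0], [8, -4]] = 4·[0, 1][2, -1]ᵀ, so take a₁ = [1, 1], b₁ = [1, -1], a₂ = [0, 1], b₂ = [2, -1].
Each slice is an integer combination of E₁ = a₁b₁ᵀ and E₂ = a₂b₂ᵀ: S₁ = −4·E₁ + 6·E₂, S₂ = 4·E₁ − 2·E₂, S₃ = 2·E₁ − 2·E₂; reading off coefficients, c₁ = [-4, 4, 2] and c₂ = [6, -2, -2].
Hence T = [1, 1] (x) [1, -1] (x) [-4, 4, 2] + [0, 1] (x) [2, -1] (x) [6, -2, -2], so rank(T) ≤ 2.
These bounds meet, so rank(T) = 2.
Check entry T[1,1,3] = 2: (1)·(1)·(2) + (0)·(2)·(-2) = 2.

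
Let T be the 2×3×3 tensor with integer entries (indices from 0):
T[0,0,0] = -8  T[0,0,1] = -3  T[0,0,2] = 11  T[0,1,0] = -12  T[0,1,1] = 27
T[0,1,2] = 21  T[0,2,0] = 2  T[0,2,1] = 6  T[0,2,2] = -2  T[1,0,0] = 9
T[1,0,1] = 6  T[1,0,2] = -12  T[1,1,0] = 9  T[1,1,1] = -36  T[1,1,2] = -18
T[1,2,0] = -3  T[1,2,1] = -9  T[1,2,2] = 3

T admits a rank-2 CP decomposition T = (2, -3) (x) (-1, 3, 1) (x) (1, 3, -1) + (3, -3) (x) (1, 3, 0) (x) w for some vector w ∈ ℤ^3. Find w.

Subtract the known terms from T to get the rank-1 residual R = (3, -3) (x) (1, 3, 0) (x) w, so R[i,j,k] = a[i]·b[j]·w[k]. Pick indices with nonzero a[0]·b[0] = (3)·(1) = 3. Only the fibre through (0,0,·) is needed: R[0,0,:] = T[0,0,:] − Σₗ aₗ[0]bₗ[0]cₗ = [-8, -3, 11] − (2)·(-1)·(1, 3, -1) = [-6, 3, 9]. Then w[k] = R[0,0,k] / 3 for each k, giving w = [-6, 3, 9] / 3 = (-2, 1, 3).

w = (-2, 1, 3)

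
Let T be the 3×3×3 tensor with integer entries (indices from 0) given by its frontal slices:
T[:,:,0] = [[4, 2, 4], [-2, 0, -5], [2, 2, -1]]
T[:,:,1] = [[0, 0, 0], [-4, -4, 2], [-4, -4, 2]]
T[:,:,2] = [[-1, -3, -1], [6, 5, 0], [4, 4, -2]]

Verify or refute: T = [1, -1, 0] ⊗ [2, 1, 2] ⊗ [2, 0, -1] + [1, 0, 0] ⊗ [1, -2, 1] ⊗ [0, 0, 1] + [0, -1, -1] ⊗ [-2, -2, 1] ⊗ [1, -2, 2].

Reconstruct entrywise from the claimed factors. For example, T[0,1,2] = -3 and Σₗ aₗ[0]bₗ[1]cₗ[2] = (1)·(1)·(-1) + (1)·(-2)·(1) + (0)·(-2)·(2) = -3; checking all 27 entries, every one matches. The claim holds.

Yes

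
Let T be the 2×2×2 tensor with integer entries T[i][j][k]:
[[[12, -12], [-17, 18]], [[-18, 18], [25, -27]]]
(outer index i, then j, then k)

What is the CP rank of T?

2

Lower bound: the mode-3 unfolding of T (rows indexed by k, columns by (i,j) = (0,0), (0,1), (1,0), (1,1)) is [[12, -17, -18, 25], [-12, 18, 18, -27]].
There the 2×2 minor on rows k ∈ {0, 1}, columns (i,j) ∈ {(0,0), (0,1)} is det [[12, -17], [-12, 18]] = 12 ≠ 0, so this unfolding has rank ≥ 2; CP rank is at least every unfolding rank, so rank(T) ≥ 2. (Flattening ranks never certify an upper bound on CP rank; for that we must actually write T with 2 rank-1 terms.)
Upper bound — finding two terms. Write S_k = T[:,:,k] for the frontal slices: S₀ = [[12, -17], [-18, 25]], S₁ = [[-12, 18], [18, -27]].
If T = a₁ ⊗ b₁ ⊗ c₁ + a₂ ⊗ b₂ ⊗ c₂ then each S_k = c₁[k]·a₁b₁ᵀ + c₂[k]·a₂b₂ᵀ. S₀ and S₁ are linearly independent, so a₁b₁ᵀ and a₂b₂ᵀ must span the same plane of matrices: they are the rank-1 matrices of the form x·S₀ + y·S₁.
det(x·S₀ + y·S₁) is −6·x² + 6·xy = (-6)·(x − y)(x), vanishing at (x:y) = (1:1) and (0:1).
M₁ = S₀ + S₁ = [[0, 1], [0, -2]] = (1, -2)(0, 1)ᵀ and M₂ = S₁ = [[-12, 18], [18, -27]] = (-3)·(2, -3)(2, -3)ᵀ, so take a₁ = (1, -2), b₁ = (0, 1), a₂ = (2, -3), b₂ = (2, -3).
Each slice is an integer combination of E₁ = a₁b₁ᵀ and E₂ = a₂b₂ᵀ: S₀ = E₁ + 3·E₂, S₁ = −3·E₂; reading off coefficients, c₁ = (1, 0) and c₂ = (3, -3).
Hence T = (1, -2) ⊗ (0, 1) ⊗ (1, 0) + (2, -3) ⊗ (2, -3) ⊗ (3, -3), so rank(T) ≤ 2.
These bounds meet, so rank(T) = 2.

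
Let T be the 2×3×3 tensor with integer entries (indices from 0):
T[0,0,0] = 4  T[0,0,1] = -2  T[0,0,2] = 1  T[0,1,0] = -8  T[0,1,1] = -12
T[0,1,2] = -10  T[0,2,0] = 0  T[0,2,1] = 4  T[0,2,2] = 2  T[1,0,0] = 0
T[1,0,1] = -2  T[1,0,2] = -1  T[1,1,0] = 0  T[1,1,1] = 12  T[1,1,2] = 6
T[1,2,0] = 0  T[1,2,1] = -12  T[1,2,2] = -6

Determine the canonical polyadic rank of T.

3

Lower bound: in the mode-2 unfolding of T (rows indexed by j, columns by (i,k)) the 3×3 minor on rows j ∈ {0, 1, 2}, columns (i,k) ∈ {(0,0), (0,1), (1,1)} is det [[4, -2, -2], [-8, -12, 12], [0, 4, -12]] = 640 ≠ 0, so that unfolding has rank ≥ 3 and hence rank(T) ≥ 3 (CP rank is at least every unfolding rank, though it can be larger).
Upper bound: T is a sum of 3 rank-1 terms, T = (1, 0) ⊗ (1, -2, 0) ⊗ (4, 4, 4) + (1, 2) ⊗ (1, -2, 2) ⊗ (0, -2, -1) + (2, -1) ⊗ (1, 2, -2) ⊗ (0, -2, -1) (written with every a and b primitive with positive leading entry and the scale carried by c; CP decompositions are not unique, and this one is verified by expanding entrywise), so rank(T) ≤ 3.
These bounds meet, so rank(T) = 3.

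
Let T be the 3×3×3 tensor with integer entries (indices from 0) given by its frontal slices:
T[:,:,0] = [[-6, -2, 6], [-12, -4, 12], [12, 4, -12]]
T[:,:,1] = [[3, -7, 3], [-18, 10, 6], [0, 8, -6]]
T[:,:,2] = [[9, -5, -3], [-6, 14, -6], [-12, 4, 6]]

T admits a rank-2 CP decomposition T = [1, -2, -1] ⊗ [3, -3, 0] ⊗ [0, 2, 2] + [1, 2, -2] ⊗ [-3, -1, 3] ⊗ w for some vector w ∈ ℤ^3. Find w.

Subtract the known terms from T to get the rank-1 residual R = [1, 2, -2] ⊗ [-3, -1, 3] ⊗ w, so R[i,j,k] = a[i]·b[j]·w[k]. Pick indices with nonzero a[0]·b[0] = (1)·(-3) = -3. Only the fibre through (0,0,·) is needed: R[0,0,:] = T[0,0,:] − Σₗ aₗ[0]bₗ[0]cₗ = [-6, 3, 9] − (1)·(3)·[0, 2, 2] = [-6, -3, 3]. Then w[k] = R[0,0,k] / -3 for each k, giving w = [-6, -3, 3] / -3 = [2, 1, -1].

w = [2, 1, -1]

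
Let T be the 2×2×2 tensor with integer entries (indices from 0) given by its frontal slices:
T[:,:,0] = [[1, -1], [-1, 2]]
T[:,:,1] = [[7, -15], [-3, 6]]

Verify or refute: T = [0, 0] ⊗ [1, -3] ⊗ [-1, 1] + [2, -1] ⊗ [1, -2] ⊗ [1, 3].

Reconstruct entry (0,0,0) from the claimed factors: Σₗ aₗ[0]bₗ[0]cₗ[0] = (0)·(1)·(-1) + (2)·(1)·(1) = 2, but T[0,0,0] = 1. The claim is false.

No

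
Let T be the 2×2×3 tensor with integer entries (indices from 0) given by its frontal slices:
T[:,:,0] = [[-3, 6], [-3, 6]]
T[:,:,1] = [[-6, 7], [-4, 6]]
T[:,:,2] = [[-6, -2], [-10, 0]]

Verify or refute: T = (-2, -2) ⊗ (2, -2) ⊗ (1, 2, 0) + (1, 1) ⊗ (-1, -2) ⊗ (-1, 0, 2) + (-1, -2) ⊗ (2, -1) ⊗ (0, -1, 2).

Reconstruct entrywise from the claimed factors. For example, T[0,1,0] = 6 and Σₗ aₗ[0]bₗ[1]cₗ[0] = (-2)·(-2)·(1) + (1)·(-2)·(-1) + (-1)·(-1)·(0) = 6; checking all 12 entries, every one matches. The claim holds.

Yes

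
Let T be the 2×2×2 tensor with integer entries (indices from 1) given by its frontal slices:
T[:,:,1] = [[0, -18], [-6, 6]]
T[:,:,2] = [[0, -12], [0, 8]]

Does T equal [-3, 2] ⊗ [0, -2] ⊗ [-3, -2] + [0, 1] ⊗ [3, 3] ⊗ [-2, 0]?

Yes

Reconstruct entrywise from the claimed factors. For example, T[1,2,1] = -18 and Σₗ aₗ[1]bₗ[2]cₗ[1] = (-3)·(-2)·(-3) + (0)·(3)·(-2) = -18; checking all 8 entries, every one matches. The claim holds.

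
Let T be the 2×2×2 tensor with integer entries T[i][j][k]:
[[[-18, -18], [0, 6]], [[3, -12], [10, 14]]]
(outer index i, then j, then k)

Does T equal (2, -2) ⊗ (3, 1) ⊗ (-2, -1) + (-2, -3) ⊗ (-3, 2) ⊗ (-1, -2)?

Yes

Reconstruct entrywise from the claimed factors. For example, T[1,0,1] = -12 and Σₗ aₗ[1]bₗ[0]cₗ[1] = (-2)·(3)·(-1) + (-3)·(-3)·(-2) = -12; checking all 8 entries, every one matches. The claim holds.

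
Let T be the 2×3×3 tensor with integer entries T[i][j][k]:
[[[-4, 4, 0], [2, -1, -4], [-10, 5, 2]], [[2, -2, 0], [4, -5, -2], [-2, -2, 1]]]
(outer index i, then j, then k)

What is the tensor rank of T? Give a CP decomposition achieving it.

Lower bound: the mode-3 unfolding of T (rows indexed by k, columns by (i,j) = (0,0), (0,1), (0,2), (1,0), (1,1), (1,2)) is [[-4, 2, -10, 2, 4, -2], [4, -1, 5, -2, -5, -2], [0, -4, 2, 0, -2, 1]].
There the 3×3 minor on rows k ∈ {0, 1, 2}, columns (i,j) ∈ {(0,0), (0,1), (0,2)} is det [[-4, 2, -10], [4, -1, 5], [0, -4, 2]] = 72 ≠ 0, so this unfolding has rank ≥ 3; CP rank is at least every unfolding rank, so rank(T) ≥ 3. (This is only a lower bound: in general the CP rank may exceed every unfolding rank, so we still need to exhibit 3 rank-1 terms summing to T.)
Upper bound: T is a sum of 3 rank-1 terms, T = [1, 1] ∘ [0, 1, 1] ∘ [-2, -1, 0] + [2, -1] ∘ [1, 1, 1] ∘ [-2, 2, 0] + [2, 1] ∘ [0, 2, -1] ∘ [2, -1, -1] (one valid choice — decompositions are not unique — normalised so each a, b is primitive with positive first nonzero entry; check it by expanding all entries), so rank(T) ≤ 3.
These bounds meet, so rank(T) = 3.

rank(T) = 3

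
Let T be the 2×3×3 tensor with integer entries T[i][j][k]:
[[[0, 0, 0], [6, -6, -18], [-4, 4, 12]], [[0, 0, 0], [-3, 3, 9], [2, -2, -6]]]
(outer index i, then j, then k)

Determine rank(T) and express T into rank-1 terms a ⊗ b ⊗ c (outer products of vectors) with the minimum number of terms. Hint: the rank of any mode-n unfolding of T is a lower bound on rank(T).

rank(T) = 1

Lower bound: T ≠ 0 (e.g. T[0,1,0] = 6), so rank(T) ≥ 1.
Upper bound: if T = a ⊗ b ⊗ c then every fibre of T is a multiple of the corresponding factor, so read the factors off the fibres through the nonzero entry T[0,1,0] = 6.
The mode-1 fibre T[:,1,0] = [6, -3] gives a = [2, -1] (primitive direction); the mode-2 fibre T[0,:,0] = [0, 6, -4] gives b = [0, 3, -2]; then c[k] = T[0,1,k] / (a[0]·b[1]) = [6, -6, -18] / 6 = [1, -1, -3].
Expanding [2, -1] ⊗ [0, 3, -2] ⊗ [1, -1, -3] reproduces all 18 entries of T, so T = [2, -1] ⊗ [0, 3, -2] ⊗ [1, -1, -3] and rank(T) ≤ 1.
These bounds meet, so rank(T) = 1.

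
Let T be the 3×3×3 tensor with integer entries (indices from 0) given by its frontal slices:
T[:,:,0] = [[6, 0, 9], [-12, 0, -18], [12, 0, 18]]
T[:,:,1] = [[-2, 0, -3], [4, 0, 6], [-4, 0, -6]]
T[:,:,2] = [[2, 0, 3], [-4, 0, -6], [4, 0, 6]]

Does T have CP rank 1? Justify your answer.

The mode-1 fibre T[:,0,0] = [6, -12, 12] gives a = [1, -2, 2] (primitive direction); the mode-2 fibre T[0,:,0] = [6, 0, 9] gives b = [2, 0, 3]; then c[k] = T[0,0,k] / (a[0]·b[0]) = [6, -2, 2] / 2 = [3, -1, 1].
Expanding [1, -2, 2] ⊗ [2, 0, 3] ⊗ [3, -1, 1] reproduces all 27 entries of T, so T = [1, -2, 2] ⊗ [2, 0, 3] ⊗ [3, -1, 1] and rank(T) ≤ 1.
Equivalently every frontal slice T[:,:,k] is c[k] times the rank-1 matrix [1, -2, 2] ⊗ [2, 0, 3]. So T has rank 1 (it is nonzero).

Yes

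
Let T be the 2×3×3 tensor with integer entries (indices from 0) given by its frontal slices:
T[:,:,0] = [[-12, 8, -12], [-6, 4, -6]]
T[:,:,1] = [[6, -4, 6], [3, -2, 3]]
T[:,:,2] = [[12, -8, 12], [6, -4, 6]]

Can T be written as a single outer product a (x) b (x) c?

Yes

The mode-1 fibre T[:,0,0] = [-12, -6] gives a = [2, 1] (primitive direction); the mode-2 fibre T[0,:,0] = [-12, 8, -12] gives b = [3, -2, 3]; then c[k] = T[0,0,k] / (a[0]·b[0]) = [-12, 6, 12] / 6 = [-2, 1, 2].
Expanding [2, 1] (x) [3, -2, 3] (x) [-2, 1, 2] reproduces all 18 entries of T, so T = [2, 1] (x) [3, -2, 3] (x) [-2, 1, 2] and rank(T) ≤ 1.
Equivalently every frontal slice T[:,:,k] is c[k] times the rank-1 matrix [2, 1] (x) [3, -2, 3]. So T has rank 1 (it is nonzero).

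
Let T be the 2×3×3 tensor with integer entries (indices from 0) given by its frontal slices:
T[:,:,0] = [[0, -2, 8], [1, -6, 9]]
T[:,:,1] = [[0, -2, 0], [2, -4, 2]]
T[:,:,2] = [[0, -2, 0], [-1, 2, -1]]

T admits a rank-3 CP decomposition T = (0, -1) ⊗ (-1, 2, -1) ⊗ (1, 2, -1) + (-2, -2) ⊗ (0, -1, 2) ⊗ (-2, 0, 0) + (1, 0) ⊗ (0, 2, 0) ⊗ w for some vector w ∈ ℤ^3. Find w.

w = (1, -1, -1)

Subtract the known terms from T to get the rank-1 residual R = (1, 0) ⊗ (0, 2, 0) ⊗ w, so R[i,j,k] = a[i]·b[j]·w[k]. Pick indices with nonzero a[0]·b[1] = (1)·(2) = 2. Only the fibre through (0,1,·) is needed: R[0,1,:] = T[0,1,:] − Σₗ aₗ[0]bₗ[1]cₗ = [-2, -2, -2] − (0)·(2)·(1, 2, -1) − (-2)·(-1)·(-2, 0, 0) = [2, -2, -2]. Then w[k] = R[0,1,k] / 2 for each k, giving w = [2, -2, -2] / 2 = (1, -1, -1).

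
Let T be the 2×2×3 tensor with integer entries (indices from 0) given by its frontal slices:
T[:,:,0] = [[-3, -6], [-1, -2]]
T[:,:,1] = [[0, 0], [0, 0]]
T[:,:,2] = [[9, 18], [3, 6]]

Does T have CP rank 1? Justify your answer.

The mode-1 fibre T[:,0,0] = [-3, -1] gives a = [3, 1] (primitive direction); the mode-2 fibre T[0,:,0] = [-3, -6] gives b = [1, 2]; then c[k] = T[0,0,k] / (a[0]·b[0]) = [-3, 0, 9] / 3 = [-1, 0, 3].
Expanding [3, 1] ⊗ [1, 2] ⊗ [-1, 0, 3] reproduces all 12 entries of T, so T = [3, 1] ⊗ [1, 2] ⊗ [-1, 0, 3] and rank(T) ≤ 1.
Equivalently every frontal slice T[:,:,k] is c[k] times the rank-1 matrix [3, 1] ⊗ [1, 2]. So T has rank 1 (it is nonzero).

Yes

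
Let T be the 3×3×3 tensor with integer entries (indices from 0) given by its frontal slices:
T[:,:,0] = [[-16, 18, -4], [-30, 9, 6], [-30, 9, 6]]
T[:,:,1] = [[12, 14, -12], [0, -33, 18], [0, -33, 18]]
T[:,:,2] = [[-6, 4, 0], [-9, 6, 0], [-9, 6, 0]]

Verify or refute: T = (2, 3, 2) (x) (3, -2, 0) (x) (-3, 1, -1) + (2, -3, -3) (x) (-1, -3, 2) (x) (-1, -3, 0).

No

Reconstruct entry (2,0,0) from the claimed factors: Σₗ aₗ[2]bₗ[0]cₗ[0] = (2)·(3)·(-3) + (-3)·(-1)·(-1) = -21, but T[2,0,0] = -30. The claim is false.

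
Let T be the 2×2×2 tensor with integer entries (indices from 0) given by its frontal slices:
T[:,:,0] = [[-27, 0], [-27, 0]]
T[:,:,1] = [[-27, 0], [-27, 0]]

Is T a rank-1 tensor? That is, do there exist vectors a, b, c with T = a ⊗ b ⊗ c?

If T = a ⊗ b ⊗ c then every fibre of T is a multiple of the corresponding factor, so read the factors off the fibres through the nonzero entry T[0,0,0] = -27.
The mode-1 fibre T[:,0,0] = [-27, -27] gives a = [1, 1] (primitive direction); the mode-2 fibre T[0,:,0] = [-27, 0] gives b = [1, 0]; then c[k] = T[0,0,k] / (a[0]·b[0]) = [-27, -27] / 1 = [-27, -27].
Expanding [1, 1] ⊗ [1, 0] ⊗ [-27, -27] reproduces all 8 entries of T, so T = [1, 1] ⊗ [1, 0] ⊗ [-27, -27] and rank(T) ≤ 1.
Equivalently every frontal slice T[:,:,k] is c[k] times the rank-1 matrix [1, 1] ⊗ [1, 0]. So T has rank 1 (it is nonzero).

Yes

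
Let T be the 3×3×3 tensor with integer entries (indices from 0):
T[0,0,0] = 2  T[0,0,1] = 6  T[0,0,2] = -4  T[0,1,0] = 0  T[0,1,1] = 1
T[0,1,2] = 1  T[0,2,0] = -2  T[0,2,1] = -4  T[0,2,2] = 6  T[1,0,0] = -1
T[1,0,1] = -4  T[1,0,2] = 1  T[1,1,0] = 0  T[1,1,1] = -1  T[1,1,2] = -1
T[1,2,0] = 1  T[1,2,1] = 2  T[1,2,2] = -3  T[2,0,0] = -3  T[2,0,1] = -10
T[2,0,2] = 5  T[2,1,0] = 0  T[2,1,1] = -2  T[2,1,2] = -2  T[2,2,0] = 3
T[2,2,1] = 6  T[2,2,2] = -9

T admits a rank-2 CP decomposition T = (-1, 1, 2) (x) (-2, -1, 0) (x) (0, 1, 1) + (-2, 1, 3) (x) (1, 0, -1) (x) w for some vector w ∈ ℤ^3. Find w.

w = (-1, -2, 3)

Subtract the known terms from T to get the rank-1 residual R = (-2, 1, 3) (x) (1, 0, -1) (x) w, so R[i,j,k] = a[i]·b[j]·w[k]. Pick indices with nonzero a[0]·b[0] = (-2)·(1) = -2. Only the fibre through (0,0,·) is needed: R[0,0,:] = T[0,0,:] − Σₗ aₗ[0]bₗ[0]cₗ = [2, 6, -4] − (-1)·(-2)·(0, 1, 1) = [2, 4, -6]. Then w[k] = R[0,0,k] / -2 for each k, giving w = [2, 4, -6] / -2 = (-1, -2, 3).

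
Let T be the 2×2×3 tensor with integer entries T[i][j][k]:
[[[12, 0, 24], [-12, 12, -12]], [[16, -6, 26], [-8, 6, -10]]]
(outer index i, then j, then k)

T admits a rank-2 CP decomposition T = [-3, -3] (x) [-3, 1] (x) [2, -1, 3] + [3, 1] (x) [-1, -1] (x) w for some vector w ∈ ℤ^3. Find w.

Subtract the known terms from T to get the rank-1 residual R = [3, 1] (x) [-1, -1] (x) w, so R[i,j,k] = a[i]·b[j]·w[k]. Pick indices with nonzero a[0]·b[0] = (3)·(-1) = -3. Only the fibre through (0,0,·) is needed: R[0,0,:] = T[0,0,:] − Σₗ aₗ[0]bₗ[0]cₗ = [12, 0, 24] − (-3)·(-3)·[2, -1, 3] = [-6, 9, -3]. Then w[k] = R[0,0,k] / -3 for each k, giving w = [-6, 9, -3] / -3 = [2, -3, 1].

w = [2, -3, 1]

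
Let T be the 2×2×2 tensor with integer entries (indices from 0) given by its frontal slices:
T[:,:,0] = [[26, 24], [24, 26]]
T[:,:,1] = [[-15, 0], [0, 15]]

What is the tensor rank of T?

2

Lower bound: the mode-1 unfolding of T (rows indexed by i, columns by (j,k) = (0,0), (0,1), (1,0), (1,1)) is [[26, -15, 24, 0], [24, 0, 26, 15]].
There the 2×2 minor on rows i ∈ {0, 1}, columns (j,k) ∈ {(0,0), (0,1)} is det [[26, -15], [24, 0]] = 360 ≠ 0, so this unfolding has rank ≥ 2; CP rank is at least every unfolding rank, so rank(T) ≥ 2. (Flattening ranks never certify an upper bound on CP rank; for that we must actually write T with 2 rank-1 terms.)
Upper bound — finding two terms. Write S_k = T[:,:,k] for the frontal slices: S₀ = [[26, 24], [24, 26]], S₁ = [[-15, 0], [0, 15]].
If T = a₁ ⊗ b₁ ⊗ c₁ + a₂ ⊗ b₂ ⊗ c₂ then each S_k = c₁[k]·a₁b₁ᵀ + c₂[k]·a₂b₂ᵀ. S₀ and S₁ are linearly independent, so a₁b₁ᵀ and a₂b₂ᵀ must span the same plane of matrices: they are the rank-1 matrices of the form x·S₀ + y·S₁.
det(x·S₀ + y·S₁) is 100·x² − 225·y² = 25·(2·x − 3·y)(2·x + 3·y), vanishing at (x:y) = (3:2) and (3:-2).
M₁ = 3·S₀ + 2·S₁ = [[48, 72], [72, 108]] = 12·[2, 3][2, 3]ᵀ and M₂ = 3·S₀ − 2·S₁ = [[108, 72], [72, 48]] = 12·[3, 2][3, 2]ᵀ, so take a₁ = [2, 3], b₁ = [2, 3], a₂ = [3, 2], b₂ = [3, 2].
Each slice is an integer combination of E₁ = a₁b₁ᵀ and E₂ = a₂b₂ᵀ: S₀ = 2·E₁ + 2·E₂, S₁ = 3·E₁ − 3·E₂; reading off coefficients, c₁ = [2, 3] and c₂ = [2, -3].
Hence T = [2, 3] ⊗ [2, 3] ⊗ [2, 3] + [3, 2] ⊗ [3, 2] ⊗ [2, -3], so rank(T) ≤ 2.
These bounds meet, so rank(T) = 2.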